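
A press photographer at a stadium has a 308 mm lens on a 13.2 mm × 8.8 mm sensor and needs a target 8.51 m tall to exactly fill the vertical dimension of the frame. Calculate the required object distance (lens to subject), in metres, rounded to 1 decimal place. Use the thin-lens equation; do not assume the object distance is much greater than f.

W: 8.51 m = 8510 mm.
Magnification m = h/W = dᵢ/dₒ; combined with 1/f = 1/dₒ + 1/dᵢ this gives dₒ = f·(1 + W/h).
dₒ = 308 mm × (1 + 8510/8.8) = 308 × 968.0455 ≈ 298158.000 mm = 298.158 m.

298.2 m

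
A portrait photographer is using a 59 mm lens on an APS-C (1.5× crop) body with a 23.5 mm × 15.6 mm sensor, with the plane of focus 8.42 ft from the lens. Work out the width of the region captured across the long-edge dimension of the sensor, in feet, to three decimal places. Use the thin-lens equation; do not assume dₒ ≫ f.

3.277 ft

dₒ: 8.42 ft × 304.8 mm/ft = 2566.42 mm.
Similar triangles through the lens centre give W/dₒ = w/dᵢ; with 1/f = 1/dₒ + 1/dᵢ this gives W = w·(dₒ − f)/f.
W = 23.5 mm × (2566.42 − 59) / 59 = 23.5 × 42.4986 ≈ 998.717 mm = 998.717/304.8 ft = 3.27663 ft.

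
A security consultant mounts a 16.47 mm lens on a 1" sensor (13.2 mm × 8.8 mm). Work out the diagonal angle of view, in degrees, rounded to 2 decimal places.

Sensor diagonal = √(13.2² + 8.8²) = √251.6800 ≈ 15.8644 mm.
Angle of view α = 2·arctan(d/2f) with d = 15.8644 mm and f = 16.47 mm.
d/2f = 0.48162; arctan(0.48162) ≈ 25.7162°, so α ≈ 51.4324°.

51.43°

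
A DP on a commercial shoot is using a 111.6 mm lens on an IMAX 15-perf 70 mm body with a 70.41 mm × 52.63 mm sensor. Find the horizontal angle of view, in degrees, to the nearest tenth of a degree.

Angle of view α = 2·arctan(w/2f) with w = 70.41 mm and f = 111.6 mm.
w/2f = 0.31546; arctan(0.31546) ≈ 17.5082°, so α ≈ 35.0165°.

35.0°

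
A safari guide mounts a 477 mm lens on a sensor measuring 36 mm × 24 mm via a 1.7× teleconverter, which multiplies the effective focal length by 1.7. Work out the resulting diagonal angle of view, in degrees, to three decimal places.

3.056°

Effective focal length f = 477 × 1.7 = 810.9 mm.
Sensor diagonal = √(36² + 24²) = √1872.0000 ≈ 43.2666 mm.
α = 2·arctan(43.267 / (2 × 810.9)) = 2·arctan(0.02668) ≈ 3.0564°.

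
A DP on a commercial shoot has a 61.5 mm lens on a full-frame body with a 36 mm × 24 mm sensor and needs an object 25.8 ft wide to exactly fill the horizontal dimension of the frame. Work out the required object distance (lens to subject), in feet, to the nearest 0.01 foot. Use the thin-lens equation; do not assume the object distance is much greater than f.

W: 25.8 ft × 304.8 mm/ft = 7863.84 mm.
Magnification m = w/W = dᵢ/dₒ; combined with 1/f = 1/dₒ + 1/dᵢ this gives dₒ = f·(1 + W/w).
dₒ = 61.5 mm × (1 + 7863.84/36) = 61.5 × 219.4400 ≈ 13495.560 mm = 13495.560/304.8 ft = 44.2768 ft.

44.28 ft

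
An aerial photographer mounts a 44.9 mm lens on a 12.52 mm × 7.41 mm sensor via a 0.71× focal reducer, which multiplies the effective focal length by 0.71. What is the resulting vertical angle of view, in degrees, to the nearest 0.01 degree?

Effective focal length f = 44.9 × 0.71 = 31.879 mm.
α = 2·arctan(7.41 / (2 × 31.879)) = 2·arctan(0.11622) ≈ 13.2584°.

13.26°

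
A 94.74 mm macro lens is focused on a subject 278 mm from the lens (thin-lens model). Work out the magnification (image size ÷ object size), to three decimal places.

Thin lens: 1/f = 1/dₒ + 1/dᵢ → 1/dᵢ = 1/94.74 − 1/278 = 0.0069581 mm⁻¹, so dᵢ ≈ 143.7178 mm.
Magnification m = dᵢ/dₒ = 143.7178/278 ≈ 0.51697.

0.517×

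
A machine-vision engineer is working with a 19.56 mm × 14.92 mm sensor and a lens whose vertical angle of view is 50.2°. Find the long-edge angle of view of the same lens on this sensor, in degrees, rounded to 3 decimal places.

From the vertical AOV: f = 14.92 / (2·tan(25.1°)) = 14.92 / 0.93687 ≈ 15.9254 mm.
Long-edge AOV = 2·arctan(19.56 / (2 × 15.9254)) = 2·arctan(0.61411) ≈ 63.1093°.

63.109°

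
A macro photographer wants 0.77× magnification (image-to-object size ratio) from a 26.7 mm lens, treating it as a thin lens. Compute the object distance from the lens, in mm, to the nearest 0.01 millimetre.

With m = dᵢ/dₒ and 1/f = 1/dₒ + 1/dᵢ, substituting dᵢ = m·dₒ gives 1/f = (1 + 1/m)/dₒ, hence dₒ = f·(1 + 1/m).
dₒ = 26.7 × (1 + 1/0.77) = 26.7 × 2.29870 ≈ 61.375 mm.

61.38 mm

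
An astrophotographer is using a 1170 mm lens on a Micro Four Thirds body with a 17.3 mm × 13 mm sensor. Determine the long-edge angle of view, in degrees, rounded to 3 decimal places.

0.847°

Angle of view α = 2·arctan(w/2f) with w = 17.3 mm and f = 1170 mm.
w/2f = 0.00739; arctan(0.00739) ≈ 0.4236°, so α ≈ 0.8472°.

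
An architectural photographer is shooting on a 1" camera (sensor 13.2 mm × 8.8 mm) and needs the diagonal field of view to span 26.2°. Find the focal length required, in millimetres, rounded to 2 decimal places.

Sensor diagonal = √(13.2² + 8.8²) = √251.6800 ≈ 15.8644 mm.
From α = 2·arctan(d/2f) we get f = d / (2·tan(α/2)).
With d = 15.8644 mm and α/2 = 13.1°, tan(α/2) ≈ 0.23271, so f ≈ 15.8644 / 0.46541 ≈ 34.0867 mm.

34.09 mm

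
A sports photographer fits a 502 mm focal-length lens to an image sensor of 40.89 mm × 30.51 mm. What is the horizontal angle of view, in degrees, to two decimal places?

Angle of view α = 2·arctan(w/2f) with w = 40.89 mm and f = 502 mm.
w/2f = 0.04073; arctan(0.04073) ≈ 2.3322°, so α ≈ 4.6644°.

4.66°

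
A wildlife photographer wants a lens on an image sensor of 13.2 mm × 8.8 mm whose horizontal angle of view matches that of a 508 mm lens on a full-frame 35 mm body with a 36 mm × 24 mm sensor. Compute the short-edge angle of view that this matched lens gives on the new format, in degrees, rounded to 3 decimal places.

2.706°

Equal horizontal AOV ⇒ f₂ = f₁ · 13.2/36 = 508 × 0.36667 ≈ 186.2667 mm.
Short-edge AOV on the new format = 2·arctan(8.8 / (2 × 186.2667)) = 2·arctan(0.02362) ≈ 2.7064°.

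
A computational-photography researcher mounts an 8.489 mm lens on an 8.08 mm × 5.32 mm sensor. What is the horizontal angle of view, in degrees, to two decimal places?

50.90°

Angle of view α = 2·arctan(w/2f) with w = 8.08 mm and f = 8.489 mm.
w/2f = 0.47591; arctan(0.47591) ≈ 25.4502°, so α ≈ 50.9005°.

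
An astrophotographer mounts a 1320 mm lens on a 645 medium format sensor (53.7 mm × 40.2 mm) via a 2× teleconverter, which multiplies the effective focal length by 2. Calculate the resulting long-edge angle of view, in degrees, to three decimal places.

Effective focal length f = 1320 × 2 = 2640 mm.
α = 2·arctan(53.7 / (2 × 2640)) = 2·arctan(0.01017) ≈ 1.1654°.

1.165°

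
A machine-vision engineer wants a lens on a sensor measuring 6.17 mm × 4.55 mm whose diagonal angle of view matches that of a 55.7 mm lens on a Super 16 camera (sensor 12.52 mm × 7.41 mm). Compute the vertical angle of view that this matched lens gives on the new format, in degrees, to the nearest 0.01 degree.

Sensor diagonal = √(12.52² + 7.41²) = √211.6585 ≈ 14.5485 mm.
Sensor diagonal = √(6.17² + 4.55²) = √58.7714 ≈ 7.6663 mm.
Equal diagonal AOV ⇒ f₂ = f₁ · 7.6663/14.5485 = 55.7 × 0.52694 ≈ 29.3508 mm.
Vertical AOV on the new format = 2·arctan(4.55 / (2 × 29.3508)) = 2·arctan(0.07751) ≈ 8.8643°.

8.86°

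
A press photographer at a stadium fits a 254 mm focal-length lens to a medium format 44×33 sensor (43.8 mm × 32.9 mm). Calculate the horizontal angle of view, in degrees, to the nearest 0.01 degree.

Angle of view α = 2·arctan(w/2f) with w = 43.8 mm and f = 254 mm.
w/2f = 0.08622; arctan(0.08622) ≈ 4.9279°, so α ≈ 9.8558°.

9.86°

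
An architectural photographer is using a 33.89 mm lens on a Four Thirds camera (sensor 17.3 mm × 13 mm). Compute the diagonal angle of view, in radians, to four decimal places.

0.6181 rad

Sensor diagonal = √(17.3² + 13²) = √468.2900 ≈ 21.6400 mm.
Angle of view α = 2·arctan(d/2f) with d = 21.6400 mm and f = 33.89 mm.
d/2f = 0.31927; arctan(0.31927) ≈ 0.3090 rad, so α ≈ 0.6181 rad.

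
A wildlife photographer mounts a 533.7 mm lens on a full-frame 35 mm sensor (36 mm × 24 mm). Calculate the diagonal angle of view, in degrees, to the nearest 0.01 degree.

4.64°

Sensor diagonal = √(36² + 24²) = √1872.0000 ≈ 43.2666 mm.
Angle of view α = 2·arctan(d/2f) with d = 43.2666 mm and f = 533.7 mm.
d/2f = 0.04053; arctan(0.04053) ≈ 2.3212°, so α ≈ 4.6424°.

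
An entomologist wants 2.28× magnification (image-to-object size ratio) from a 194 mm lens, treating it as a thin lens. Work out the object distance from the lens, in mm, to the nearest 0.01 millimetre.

279.09 mm

With m = dᵢ/dₒ and 1/f = 1/dₒ + 1/dᵢ, substituting dᵢ = m·dₒ gives 1/f = (1 + 1/m)/dₒ, hence dₒ = f·(1 + 1/m).
dₒ = 194 × (1 + 1/2.28) = 194 × 1.43860 ≈ 279.088 mm.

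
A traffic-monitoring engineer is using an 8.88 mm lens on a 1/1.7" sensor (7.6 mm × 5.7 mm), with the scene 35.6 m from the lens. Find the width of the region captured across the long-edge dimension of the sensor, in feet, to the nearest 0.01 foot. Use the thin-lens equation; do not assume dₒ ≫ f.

dₒ: 35.6 m = 35600 mm.
Similar triangles through the lens centre give W/dₒ = w/dᵢ; with 1/f = 1/dₒ + 1/dᵢ this gives W = w·(dₒ − f)/f.
W = 7.6 mm × (35600 − 8.88) / 8.88 = 7.6 × 4008.0090 ≈ 30460.868 mm = 30460.868/304.8 ft = 99.9372 ft.

99.94 ft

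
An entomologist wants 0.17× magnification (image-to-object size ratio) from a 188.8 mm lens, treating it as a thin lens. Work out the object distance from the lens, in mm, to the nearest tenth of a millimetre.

With m = dᵢ/dₒ and 1/f = 1/dₒ + 1/dᵢ, substituting dᵢ = m·dₒ gives 1/f = (1 + 1/m)/dₒ, hence dₒ = f·(1 + 1/m).
dₒ = 188.8 × (1 + 1/0.17) = 188.8 × 6.88235 ≈ 1299.388 mm.

1299.4 mm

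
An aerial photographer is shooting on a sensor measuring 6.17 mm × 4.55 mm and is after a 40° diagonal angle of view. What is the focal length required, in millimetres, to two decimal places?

Sensor diagonal = √(6.17² + 4.55²) = √58.7714 ≈ 7.6663 mm.
From α = 2·arctan(d/2f) we get f = d / (2·tan(α/2)).
With d = 7.6663 mm and α/2 = 20°, tan(α/2) ≈ 0.36397, so f ≈ 7.6663 / 0.72794 ≈ 10.5314 mm.

10.53 mm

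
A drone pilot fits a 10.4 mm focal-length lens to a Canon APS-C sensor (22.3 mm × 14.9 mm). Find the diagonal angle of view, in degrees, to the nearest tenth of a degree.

Sensor diagonal = √(22.3² + 14.9²) = √719.3000 ≈ 26.8198 mm.
Angle of view α = 2·arctan(d/2f) with d = 26.8198 mm and f = 10.4 mm.
d/2f = 1.28941; arctan(1.28941) ≈ 52.2047°, so α ≈ 104.4095°.

104.4°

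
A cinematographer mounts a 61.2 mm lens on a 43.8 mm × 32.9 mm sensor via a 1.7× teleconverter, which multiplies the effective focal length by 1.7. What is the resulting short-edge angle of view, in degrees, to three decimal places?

Effective focal length f = 61.2 × 1.7 = 104.04 mm.
α = 2·arctan(32.9 / (2 × 104.04)) = 2·arctan(0.15811) ≈ 17.9696°.

17.970°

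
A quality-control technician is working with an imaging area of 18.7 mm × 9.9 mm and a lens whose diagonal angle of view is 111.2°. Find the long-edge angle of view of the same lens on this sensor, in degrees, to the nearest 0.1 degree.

Sensor diagonal = √(18.7² + 9.9²) = √447.7000 ≈ 21.1589 mm.
From the diagonal AOV: f = 21.1589 / (2·tan(55.6°)) = 21.1589 / 2.92093 ≈ 7.2439 mm.
Long-edge AOV = 2·arctan(18.7 / (2 × 7.2439)) = 2·arctan(1.29074) ≈ 104.4666°.

104.5°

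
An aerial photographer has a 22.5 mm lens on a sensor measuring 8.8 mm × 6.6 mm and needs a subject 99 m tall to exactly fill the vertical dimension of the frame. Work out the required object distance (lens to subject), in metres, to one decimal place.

337.5 m

W: 99 m = 99000 mm.
Magnification m = h/W = dᵢ/dₒ; combined with 1/f = 1/dₒ + 1/dᵢ this gives dₒ = f·(1 + W/h).
dₒ = 22.5 mm × (1 + 99000/6.6) = 22.5 × 15001.0000 ≈ 337522.500 mm = 337.522 m.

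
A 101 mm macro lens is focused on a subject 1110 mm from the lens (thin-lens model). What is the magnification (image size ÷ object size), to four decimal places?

0.1001×

Thin lens: 1/f = 1/dₒ + 1/dᵢ → 1/dᵢ = 1/101 − 1/1110 = 0.0090001 mm⁻¹, so dᵢ ≈ 111.1100 mm.
Magnification m = dᵢ/dₒ = 111.1100/1110 ≈ 0.10010.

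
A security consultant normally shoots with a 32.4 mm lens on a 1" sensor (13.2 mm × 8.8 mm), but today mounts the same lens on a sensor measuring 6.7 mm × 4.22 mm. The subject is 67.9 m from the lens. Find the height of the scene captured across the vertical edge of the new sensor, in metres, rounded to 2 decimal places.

The focal length stays 32.4 mm; the relevant sensor dimension is now h = 4.22 mm. Object distance dₒ = 67.9 m = 67900 mm.
Thin-lens field height W = h·(dₒ − f)/f = 4.22 × (67900 − 32.4)/32.4 ≈ 8839.545 mm = 8.83955 m.

8.84 m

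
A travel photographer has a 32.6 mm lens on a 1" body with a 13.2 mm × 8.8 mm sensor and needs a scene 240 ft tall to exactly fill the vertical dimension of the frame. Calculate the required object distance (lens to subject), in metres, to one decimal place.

W: 240 ft × 304.8 mm/ft = 73152.00 mm.
Magnification m = h/W = dᵢ/dₒ; combined with 1/f = 1/dₒ + 1/dᵢ this gives dₒ = f·(1 + W/h).
dₒ = 32.6 mm × (1 + 73152/8.8) = 32.6 × 8313.7270 ≈ 271027.500 mm = 271.028 m.

271.0 m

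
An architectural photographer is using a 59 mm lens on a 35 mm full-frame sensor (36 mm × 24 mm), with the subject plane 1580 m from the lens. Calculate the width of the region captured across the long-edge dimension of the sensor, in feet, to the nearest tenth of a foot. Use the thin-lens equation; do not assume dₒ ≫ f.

dₒ: 1580 m = 1.58e+06 mm.
Similar triangles through the lens centre give W/dₒ = w/dᵢ; with 1/f = 1/dₒ + 1/dᵢ this gives W = w·(dₒ − f)/f.
W = 36 mm × (1.58e+06 − 59) / 59 = 36 × 26778.6610 ≈ 964031.797 mm = 964031.797/304.8 ft = 3162.83 ft.

3162.8 ft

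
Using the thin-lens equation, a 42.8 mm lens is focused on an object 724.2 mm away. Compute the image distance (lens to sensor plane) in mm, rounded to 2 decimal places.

1/dᵢ = 1/f − 1/dₒ = 1/42.8 − 1/724.2 = 0.0219837 mm⁻¹.
dᵢ = 1/0.0219837 ≈ 45.4883 mm.

45.49 mm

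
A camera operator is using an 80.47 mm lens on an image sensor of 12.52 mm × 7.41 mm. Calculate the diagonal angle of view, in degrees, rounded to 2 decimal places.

Sensor diagonal = √(12.52² + 7.41²) = √211.6585 ≈ 14.5485 mm.
Angle of view α = 2·arctan(d/2f) with d = 14.5485 mm and f = 80.47 mm.
d/2f = 0.09040; arctan(0.09040) ≈ 5.1653°, so α ≈ 10.3307°.

10.33°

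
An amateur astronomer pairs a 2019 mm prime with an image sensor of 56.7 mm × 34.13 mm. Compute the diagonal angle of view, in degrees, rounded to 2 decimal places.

Sensor diagonal = √(56.7² + 34.13²) = √4379.7469 ≈ 66.1797 mm.
Angle of view α = 2·arctan(d/2f) with d = 66.1797 mm and f = 2019 mm.
d/2f = 0.01639; arctan(0.01639) ≈ 0.9389°, so α ≈ 1.8779°.

1.88°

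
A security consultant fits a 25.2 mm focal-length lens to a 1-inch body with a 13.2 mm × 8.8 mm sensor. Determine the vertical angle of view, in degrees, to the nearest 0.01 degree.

19.81°

Angle of view α = 2·arctan(h/2f) with h = 8.8 mm and f = 25.2 mm.
h/2f = 0.17460; arctan(0.17460) ≈ 9.9042°, so α ≈ 19.8084°.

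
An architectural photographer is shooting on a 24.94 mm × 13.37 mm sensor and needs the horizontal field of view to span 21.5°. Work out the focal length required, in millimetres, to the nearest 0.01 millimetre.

65.68 mm

From α = 2·arctan(w/2f) we get f = w / (2·tan(α/2)).
With w = 24.94 mm and α/2 = 10.75°, tan(α/2) ≈ 0.18986, so f ≈ 24.94 / 0.37971 ≈ 65.6814 mm.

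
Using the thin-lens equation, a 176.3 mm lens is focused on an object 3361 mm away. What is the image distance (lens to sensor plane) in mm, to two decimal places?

1/dᵢ = 1/f − 1/dₒ = 1/176.3 − 1/3361 = 0.0053746 mm⁻¹.
dᵢ = 1/0.0053746 ≈ 186.0597 mm.

186.06 mm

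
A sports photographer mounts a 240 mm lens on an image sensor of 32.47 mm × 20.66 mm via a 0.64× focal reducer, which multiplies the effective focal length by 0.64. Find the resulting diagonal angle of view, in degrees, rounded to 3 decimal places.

Effective focal length f = 240 × 0.64 = 153.6 mm.
Sensor diagonal = √(32.47² + 20.66²) = √1481.1365 ≈ 38.4855 mm.
α = 2·arctan(38.486 / (2 × 153.6)) = 2·arctan(0.12528) ≈ 14.2814°.

14.281°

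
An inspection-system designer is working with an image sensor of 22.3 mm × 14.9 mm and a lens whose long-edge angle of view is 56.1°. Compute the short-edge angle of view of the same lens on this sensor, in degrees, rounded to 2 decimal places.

From the long-edge AOV: f = 22.3 / (2·tan(28.05°)) = 22.3 / 1.06566 ≈ 20.9260 mm.
Short-edge AOV = 2·arctan(14.9 / (2 × 20.9260)) = 2·arctan(0.35602) ≈ 39.1931°.

39.19°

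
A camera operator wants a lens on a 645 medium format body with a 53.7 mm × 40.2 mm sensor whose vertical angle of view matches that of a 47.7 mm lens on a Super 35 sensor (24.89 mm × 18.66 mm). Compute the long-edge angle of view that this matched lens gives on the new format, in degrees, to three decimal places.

29.286°

Equal vertical AOV ⇒ f₂ = f₁ · 40.2/18.66 = 47.7 × 2.15434 ≈ 102.7621 mm.
Long-edge AOV on the new format = 2·arctan(53.7 / (2 × 102.7621)) = 2·arctan(0.26128) ≈ 29.2861°.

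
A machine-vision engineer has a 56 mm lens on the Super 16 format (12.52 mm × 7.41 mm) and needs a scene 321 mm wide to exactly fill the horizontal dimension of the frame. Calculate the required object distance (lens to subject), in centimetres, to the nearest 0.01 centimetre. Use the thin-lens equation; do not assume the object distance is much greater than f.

Magnification m = w/W = dᵢ/dₒ; combined with 1/f = 1/dₒ + 1/dᵢ this gives dₒ = f·(1 + W/w).
dₒ = 56 mm × (1 + 321/12.52) = 56 × 26.6390 ≈ 1491.783 mm = 149.178 cm.

149.18 cm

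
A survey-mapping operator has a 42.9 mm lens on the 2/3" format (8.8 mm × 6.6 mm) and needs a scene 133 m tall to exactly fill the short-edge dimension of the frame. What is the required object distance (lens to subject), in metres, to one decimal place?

864.5 m

W: 133 m = 133000 mm.
Magnification m = h/W = dᵢ/dₒ; combined with 1/f = 1/dₒ + 1/dᵢ this gives dₒ = f·(1 + W/h).
dₒ = 42.9 mm × (1 + 133000/6.6) = 42.9 × 20152.5152 ≈ 864542.900 mm = 864.543 m.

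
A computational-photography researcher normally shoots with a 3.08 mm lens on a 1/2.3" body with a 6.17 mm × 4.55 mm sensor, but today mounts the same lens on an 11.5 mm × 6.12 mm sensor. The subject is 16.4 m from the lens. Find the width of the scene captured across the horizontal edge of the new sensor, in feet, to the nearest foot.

201 ft

The focal length stays 3.08 mm; the relevant sensor dimension is now w = 11.5 mm. Object distance dₒ = 16.4 m = 16400 mm.
Thin-lens field width W = w·(dₒ − f)/f = 11.5 × (16400 − 3.08)/3.08 ≈ 61222.266 mm = 61222.266/304.8 ft = 200.86 ft.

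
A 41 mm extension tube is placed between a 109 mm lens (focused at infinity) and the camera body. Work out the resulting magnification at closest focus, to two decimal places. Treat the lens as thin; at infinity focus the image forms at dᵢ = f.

The tube moves the image plane from f to f + e, so dᵢ = 109 + 41 = 150 mm. Focus is achieved when 1/f = 1/dₒ + 1/dᵢ, giving dₒ = 1/(1/f − 1/(f+e)).
Magnification m = dᵢ/dₒ = (f+e)·(1/f − 1/(f+e)) = e/f = 41/109 ≈ 0.3761.

0.38×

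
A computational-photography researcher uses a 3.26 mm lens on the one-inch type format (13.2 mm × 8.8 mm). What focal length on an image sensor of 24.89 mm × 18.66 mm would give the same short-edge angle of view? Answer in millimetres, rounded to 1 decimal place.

6.9 mm

Equal angle of view means equal height/f ratio, so f₂ = f₁ · (height₂/height₁) = 3.26 × 18.66/8.8.
f₂ = 3.26 × 2.12045 ≈ 6.913 mm.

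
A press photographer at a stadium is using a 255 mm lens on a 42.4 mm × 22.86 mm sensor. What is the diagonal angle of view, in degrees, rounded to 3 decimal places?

10.791°

Sensor diagonal = √(42.4² + 22.86²) = √2320.3396 ≈ 48.1699 mm.
Angle of view α = 2·arctan(d/2f) with d = 48.1699 mm and f = 255 mm.
d/2f = 0.09445; arctan(0.09445) ≈ 5.3956°, so α ≈ 10.7912°.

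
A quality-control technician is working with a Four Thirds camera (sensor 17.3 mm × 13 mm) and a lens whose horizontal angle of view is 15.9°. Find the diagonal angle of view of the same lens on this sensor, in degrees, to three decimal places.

From the horizontal AOV: f = 17.3 / (2·tan(7.95°)) = 17.3 / 0.27930 ≈ 61.9401 mm.
Sensor diagonal = √(17.3² + 13²) = √468.2900 ≈ 21.6400 mm.
Diagonal AOV = 2·arctan(21.6400 / (2 × 61.9401)) = 2·arctan(0.17468) ≈ 19.8175°.

19.817°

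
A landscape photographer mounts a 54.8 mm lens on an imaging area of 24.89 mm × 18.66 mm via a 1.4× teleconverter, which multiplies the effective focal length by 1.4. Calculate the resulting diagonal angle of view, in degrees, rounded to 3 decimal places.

22.921°

Effective focal length f = 54.8 × 1.4 = 76.72 mm.
Sensor diagonal = √(24.89² + 18.66²) = √967.7077 ≈ 31.1080 mm.
α = 2·arctan(31.108 / (2 × 76.72)) = 2·arctan(0.20274) ≈ 22.9213°.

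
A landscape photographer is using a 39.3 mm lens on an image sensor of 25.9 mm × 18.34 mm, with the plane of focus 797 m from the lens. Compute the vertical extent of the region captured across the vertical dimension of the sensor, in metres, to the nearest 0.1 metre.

371.9 m

dₒ: 797 m = 797000 mm.
Similar triangles through the lens centre give W/dₒ = h/dᵢ; with 1/f = 1/dₒ + 1/dᵢ this gives W = h·(dₒ − f)/f.
W = 18.34 mm × (797000 − 39.3) / 39.3 = 18.34 × 20278.8982 ≈ 371914.993 mm = 371.915 m.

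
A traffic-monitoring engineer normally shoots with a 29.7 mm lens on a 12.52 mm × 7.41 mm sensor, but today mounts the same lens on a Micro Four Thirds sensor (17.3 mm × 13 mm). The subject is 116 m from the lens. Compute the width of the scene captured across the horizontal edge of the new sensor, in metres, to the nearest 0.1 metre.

The focal length stays 29.7 mm; the relevant sensor dimension is now w = 17.3 mm. Object distance dₒ = 116 m = 116000 mm.
Thin-lens field width W = w·(dₒ − f)/f = 17.3 × (116000 − 29.7)/29.7 ≈ 67551.724 mm = 67.5517 m.

67.6 m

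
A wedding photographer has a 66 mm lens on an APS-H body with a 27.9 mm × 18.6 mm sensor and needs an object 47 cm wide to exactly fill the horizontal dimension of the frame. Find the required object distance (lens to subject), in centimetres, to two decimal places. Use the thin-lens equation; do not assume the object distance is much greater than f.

117.78 cm

W: 47 cm = 470 mm.
Magnification m = w/W = dᵢ/dₒ; combined with 1/f = 1/dₒ + 1/dᵢ this gives dₒ = f·(1 + W/w).
dₒ = 66 mm × (1 + 470/27.9) = 66 × 17.8459 ≈ 1177.828 mm = 117.783 cm.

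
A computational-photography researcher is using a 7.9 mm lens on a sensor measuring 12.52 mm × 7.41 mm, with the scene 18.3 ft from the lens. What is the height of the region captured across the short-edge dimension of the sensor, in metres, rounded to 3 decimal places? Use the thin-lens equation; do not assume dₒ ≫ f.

dₒ: 18.3 ft × 304.8 mm/ft = 5577.84 mm.
Similar triangles through the lens centre give W/dₒ = h/dᵢ; with 1/f = 1/dₒ + 1/dᵢ this gives W = h·(dₒ − f)/f.
W = 7.41 mm × (5577.84 − 7.9) / 7.9 = 7.41 × 705.0557 ≈ 5224.463 mm = 5.22446 m.

5.224 m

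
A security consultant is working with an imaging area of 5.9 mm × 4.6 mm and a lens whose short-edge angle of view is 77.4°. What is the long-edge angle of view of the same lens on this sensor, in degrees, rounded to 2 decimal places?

91.56°

From the short-edge AOV: f = 4.6 / (2·tan(38.7°)) = 4.6 / 1.60230 ≈ 2.8709 mm.
Long-edge AOV = 2·arctan(5.9 / (2 × 2.8709)) = 2·arctan(1.02756) ≈ 91.5577°.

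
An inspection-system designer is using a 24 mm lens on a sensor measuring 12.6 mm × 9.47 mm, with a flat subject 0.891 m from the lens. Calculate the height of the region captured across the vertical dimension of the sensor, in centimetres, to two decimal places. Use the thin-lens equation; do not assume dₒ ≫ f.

34.21 cm

dₒ: 0.891 m = 891 mm.
Similar triangles through the lens centre give W/dₒ = h/dᵢ; with 1/f = 1/dₒ + 1/dᵢ this gives W = h·(dₒ − f)/f.
W = 9.47 mm × (891 − 24) / 24 = 9.47 × 36.1250 ≈ 342.104 mm = 34.2104 cm.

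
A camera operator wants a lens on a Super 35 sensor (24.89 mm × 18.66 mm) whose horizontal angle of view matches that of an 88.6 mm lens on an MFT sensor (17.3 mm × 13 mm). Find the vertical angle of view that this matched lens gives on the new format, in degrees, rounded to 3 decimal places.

8.372°

Equal horizontal AOV ⇒ f₂ = f₁ · 24.89/17.3 = 88.6 × 1.43873 ≈ 127.4713 mm.
Vertical AOV on the new format = 2·arctan(18.66 / (2 × 127.4713)) = 2·arctan(0.07319) ≈ 8.3724°.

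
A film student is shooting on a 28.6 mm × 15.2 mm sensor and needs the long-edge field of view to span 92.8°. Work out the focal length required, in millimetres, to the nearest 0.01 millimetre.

13.62 mm

From α = 2·arctan(w/2f) we get f = w / (2·tan(α/2)).
With w = 28.6 mm and α/2 = 46.4°, tan(α/2) ≈ 1.05010, so f ≈ 28.6 / 2.10021 ≈ 13.6177 mm.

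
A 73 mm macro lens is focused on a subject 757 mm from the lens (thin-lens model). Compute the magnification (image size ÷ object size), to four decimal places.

0.1067×

Thin lens: 1/f = 1/dₒ + 1/dᵢ → 1/dᵢ = 1/73 − 1/757 = 0.0123776 mm⁻¹, so dᵢ ≈ 80.7909 mm.
Magnification m = dᵢ/dₒ = 80.7909/757 ≈ 0.10673.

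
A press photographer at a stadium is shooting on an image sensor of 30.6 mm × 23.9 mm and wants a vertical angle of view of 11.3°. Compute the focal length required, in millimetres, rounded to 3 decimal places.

From α = 2·arctan(h/2f) we get f = h / (2·tan(α/2)).
With h = 23.9 mm and α/2 = 5.65°, tan(α/2) ≈ 0.09893, so f ≈ 23.9 / 0.19786 ≈ 120.7901 mm.

120.790 mm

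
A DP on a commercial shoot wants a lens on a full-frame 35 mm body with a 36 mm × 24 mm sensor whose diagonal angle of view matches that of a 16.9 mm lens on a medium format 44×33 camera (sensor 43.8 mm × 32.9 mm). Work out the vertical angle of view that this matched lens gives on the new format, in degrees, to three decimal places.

Sensor diagonal = √(43.8² + 32.9²) = √3000.8500 ≈ 54.7800 mm.
Sensor diagonal = √(36² + 24²) = √1872.0000 ≈ 43.2666 mm.
Equal diagonal AOV ⇒ f₂ = f₁ · 43.2666/54.7800 = 16.9 × 0.78982 ≈ 13.3480 mm.
Vertical AOV on the new format = 2·arctan(24 / (2 × 13.3480)) = 2·arctan(0.89901) ≈ 83.9116°.

83.912°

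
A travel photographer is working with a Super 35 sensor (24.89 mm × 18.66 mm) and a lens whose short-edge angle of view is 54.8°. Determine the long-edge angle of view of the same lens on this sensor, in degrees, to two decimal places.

69.32°

From the short-edge AOV: f = 18.66 / (2·tan(27.4°)) = 18.66 / 1.03670 ≈ 17.9994 mm.
Long-edge AOV = 2·arctan(24.89 / (2 × 17.9994)) = 2·arctan(0.69141) ≈ 69.3209°.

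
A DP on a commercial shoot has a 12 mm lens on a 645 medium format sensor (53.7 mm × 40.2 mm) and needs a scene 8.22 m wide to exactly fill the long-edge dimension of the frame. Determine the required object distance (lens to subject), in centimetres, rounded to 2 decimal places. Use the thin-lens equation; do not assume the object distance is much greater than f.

184.89 cm

W: 8.22 m = 8220 mm.
Magnification m = w/W = dᵢ/dₒ; combined with 1/f = 1/dₒ + 1/dᵢ this gives dₒ = f·(1 + W/w).
dₒ = 12 mm × (1 + 8220/53.7) = 12 × 154.0726 ≈ 1848.872 mm = 184.887 cm.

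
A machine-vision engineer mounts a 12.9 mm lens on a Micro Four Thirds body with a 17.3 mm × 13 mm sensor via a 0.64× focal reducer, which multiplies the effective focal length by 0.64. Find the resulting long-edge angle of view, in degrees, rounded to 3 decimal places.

Effective focal length f = 12.9 × 0.64 = 8.256 mm.
α = 2·arctan(17.3 / (2 × 8.256)) = 2·arctan(1.04772) ≈ 92.6701°.

92.670°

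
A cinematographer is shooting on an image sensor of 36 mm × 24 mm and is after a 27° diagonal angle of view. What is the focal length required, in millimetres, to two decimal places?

90.11 mm

Sensor diagonal = √(36² + 24²) = √1872.0000 ≈ 43.2666 mm.
From α = 2·arctan(d/2f) we get f = d / (2·tan(α/2)).
With d = 43.2666 mm and α/2 = 13.5°, tan(α/2) ≈ 0.24008, so f ≈ 43.2666 / 0.48016 ≈ 90.1092 mm.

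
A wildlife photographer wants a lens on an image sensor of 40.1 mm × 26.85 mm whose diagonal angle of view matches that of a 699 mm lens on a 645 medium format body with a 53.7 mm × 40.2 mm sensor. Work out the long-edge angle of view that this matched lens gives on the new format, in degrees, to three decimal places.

4.566°

Sensor diagonal = √(53.7² + 40.2²) = √4499.7300 ≈ 67.0800 mm.
Sensor diagonal = √(40.1² + 26.85²) = √2328.9325 ≈ 48.2590 mm.
Equal diagonal AOV ⇒ f₂ = f₁ · 48.2590/67.0800 = 699 × 0.71942 ≈ 502.8777 mm.
Long-edge AOV on the new format = 2·arctan(40.1 / (2 × 502.8777)) = 2·arctan(0.03987) ≈ 4.5664°.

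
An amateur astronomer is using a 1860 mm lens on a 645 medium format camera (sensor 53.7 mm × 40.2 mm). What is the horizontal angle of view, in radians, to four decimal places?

Angle of view α = 2·arctan(w/2f) with w = 53.7 mm and f = 1860 mm.
w/2f = 0.01444; arctan(0.01444) ≈ 0.0144 rad, so α ≈ 0.0289 rad.

0.0289 rad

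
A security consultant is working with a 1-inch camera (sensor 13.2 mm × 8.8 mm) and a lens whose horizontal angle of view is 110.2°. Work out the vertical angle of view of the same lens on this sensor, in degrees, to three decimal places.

87.401°

From the horizontal AOV: f = 13.2 / (2·tan(55.1°)) = 13.2 / 2.86693 ≈ 4.6042 mm.
Vertical AOV = 2·arctan(8.8 / (2 × 4.6042)) = 2·arctan(0.95564) ≈ 87.4014°.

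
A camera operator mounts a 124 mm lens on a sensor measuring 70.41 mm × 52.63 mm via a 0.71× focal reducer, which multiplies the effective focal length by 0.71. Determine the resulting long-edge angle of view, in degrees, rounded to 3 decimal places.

Effective focal length f = 124 × 0.71 = 88.04 mm.
α = 2·arctan(70.41 / (2 × 88.04)) = 2·arctan(0.39988) ≈ 43.5905°.

43.590°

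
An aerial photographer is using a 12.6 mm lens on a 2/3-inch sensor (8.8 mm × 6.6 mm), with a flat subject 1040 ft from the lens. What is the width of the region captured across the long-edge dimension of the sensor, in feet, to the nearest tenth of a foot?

dₒ: 1040 ft × 304.8 mm/ft = 316991.99 mm.
Similar triangles through the lens centre give W/dₒ = w/dᵢ; with 1/f = 1/dₒ + 1/dᵢ this gives W = w·(dₒ − f)/f.
W = 8.8 mm × (316992 − 12.6) / 12.6 = 8.8 × 25157.0944 ≈ 221382.431 mm = 221382.431/304.8 ft = 726.32 ft.

726.3 ft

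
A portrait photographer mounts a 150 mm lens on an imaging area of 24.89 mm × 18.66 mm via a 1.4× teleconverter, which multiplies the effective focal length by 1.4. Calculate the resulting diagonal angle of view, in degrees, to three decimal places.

Effective focal length f = 150 × 1.4 = 210 mm.
Sensor diagonal = √(24.89² + 18.66²) = √967.7077 ≈ 31.1080 mm.
α = 2·arctan(31.108 / (2 × 210)) = 2·arctan(0.07407) ≈ 8.4719°.

8.472°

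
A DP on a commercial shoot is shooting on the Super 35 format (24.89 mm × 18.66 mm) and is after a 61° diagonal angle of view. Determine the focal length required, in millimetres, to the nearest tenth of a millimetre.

26.4 mm

Sensor diagonal = √(24.89² + 18.66²) = √967.7077 ≈ 31.1080 mm.
From α = 2·arctan(d/2f) we get f = d / (2·tan(α/2)).
With d = 31.1080 mm and α/2 = 30.5°, tan(α/2) ≈ 0.58905, so f ≈ 31.1080 / 1.17809 ≈ 26.4055 mm.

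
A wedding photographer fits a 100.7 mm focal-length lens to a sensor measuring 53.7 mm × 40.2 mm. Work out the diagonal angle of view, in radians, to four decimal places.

0.6430 rad

Sensor diagonal = √(53.7² + 40.2²) = √4499.7300 ≈ 67.0800 mm.
Angle of view α = 2·arctan(d/2f) with d = 67.0800 mm and f = 100.7 mm.
d/2f = 0.33307; arctan(0.33307) ≈ 0.3215 rad, so α ≈ 0.6430 rad.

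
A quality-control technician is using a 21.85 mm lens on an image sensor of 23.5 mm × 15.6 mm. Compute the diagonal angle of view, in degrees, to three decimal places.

65.681°

Sensor diagonal = √(23.5² + 15.6²) = √795.6100 ≈ 28.2066 mm.
Angle of view α = 2·arctan(d/2f) with d = 28.2066 mm and f = 21.85 mm.
d/2f = 0.64546; arctan(0.64546) ≈ 32.8406°, so α ≈ 65.6812°.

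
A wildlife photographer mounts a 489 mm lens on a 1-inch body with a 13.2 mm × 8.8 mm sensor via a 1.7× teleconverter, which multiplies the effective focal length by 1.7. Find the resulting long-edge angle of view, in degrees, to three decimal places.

0.910°

Effective focal length f = 489 × 1.7 = 831.3 mm.
α = 2·arctan(13.2 / (2 × 831.3)) = 2·arctan(0.00794) ≈ 0.9098°.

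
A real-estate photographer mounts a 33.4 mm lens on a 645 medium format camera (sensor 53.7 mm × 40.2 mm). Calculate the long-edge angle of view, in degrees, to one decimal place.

Angle of view α = 2·arctan(w/2f) with w = 53.7 mm and f = 33.4 mm.
w/2f = 0.80389; arctan(0.80389) ≈ 38.7955°, so α ≈ 77.5911°.

77.6°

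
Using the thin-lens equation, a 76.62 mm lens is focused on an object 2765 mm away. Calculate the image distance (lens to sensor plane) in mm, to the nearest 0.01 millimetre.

1/dᵢ = 1/f − 1/dₒ = 1/76.62 − 1/2765 = 0.0126898 mm⁻¹.
dᵢ = 1/0.0126898 ≈ 78.8037 mm.

78.80 mm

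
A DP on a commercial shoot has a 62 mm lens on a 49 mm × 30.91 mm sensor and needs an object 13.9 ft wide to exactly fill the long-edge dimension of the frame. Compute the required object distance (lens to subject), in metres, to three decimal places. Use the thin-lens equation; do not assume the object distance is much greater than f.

5.423 m

W: 13.9 ft × 304.8 mm/ft = 4236.72 mm.
Magnification m = w/W = dᵢ/dₒ; combined with 1/f = 1/dₒ + 1/dᵢ this gives dₒ = f·(1 + W/w).
dₒ = 62 mm × (1 + 4236.72/49) = 62 × 87.4637 ≈ 5422.748 mm = 5.42275 m.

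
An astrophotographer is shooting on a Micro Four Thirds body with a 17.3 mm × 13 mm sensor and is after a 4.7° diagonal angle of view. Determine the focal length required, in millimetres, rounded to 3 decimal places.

Sensor diagonal = √(17.3² + 13²) = √468.2900 ≈ 21.6400 mm.
From α = 2·arctan(d/2f) we get f = d / (2·tan(α/2)).
With d = 21.6400 mm and α/2 = 2.35°, tan(α/2) ≈ 0.04104, so f ≈ 21.6400 / 0.08208 ≈ 263.6566 mm.

263.657 mm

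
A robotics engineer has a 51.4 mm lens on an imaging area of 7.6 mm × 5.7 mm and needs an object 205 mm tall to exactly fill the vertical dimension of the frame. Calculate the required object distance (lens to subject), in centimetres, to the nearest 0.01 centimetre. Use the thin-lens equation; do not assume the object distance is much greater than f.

190.00 cm

Magnification m = h/W = dᵢ/dₒ; combined with 1/f = 1/dₒ + 1/dᵢ this gives dₒ = f·(1 + W/h).
dₒ = 51.4 mm × (1 + 205/5.7) = 51.4 × 36.9649 ≈ 1899.996 mm = 190 cm.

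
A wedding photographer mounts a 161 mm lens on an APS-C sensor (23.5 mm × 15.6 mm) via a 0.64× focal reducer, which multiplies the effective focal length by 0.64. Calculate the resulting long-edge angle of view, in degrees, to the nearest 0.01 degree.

Effective focal length f = 161 × 0.64 = 103.04 mm.
α = 2·arctan(23.5 / (2 × 103.04)) = 2·arctan(0.11403) ≈ 13.0111°.

13.01°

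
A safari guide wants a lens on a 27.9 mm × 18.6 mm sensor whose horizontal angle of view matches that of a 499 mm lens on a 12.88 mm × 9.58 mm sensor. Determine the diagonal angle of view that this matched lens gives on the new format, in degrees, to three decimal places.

Equal horizontal AOV ⇒ f₂ = f₁ · 27.9/12.88 = 499 × 2.16615 ≈ 1080.9084 mm.
Sensor diagonal = √(27.9² + 18.6²) = √1124.3700 ≈ 33.5316 mm.
Diagonal AOV on the new format = 2·arctan(33.5316 / (2 × 1080.9084)) = 2·arctan(0.01551) ≈ 1.7773°.

1.777°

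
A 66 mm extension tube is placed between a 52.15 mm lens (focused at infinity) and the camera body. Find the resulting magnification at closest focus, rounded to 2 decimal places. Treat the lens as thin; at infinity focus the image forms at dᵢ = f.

The tube moves the image plane from f to f + e, so dᵢ = 52.15 + 66 = 118.15 mm. Focus is achieved when 1/f = 1/dₒ + 1/dᵢ, giving dₒ = 1/(1/f − 1/(f+e)).
Magnification m = dᵢ/dₒ = (f+e)·(1/f − 1/(f+e)) = e/f = 66/52.15 ≈ 1.2656.

1.27×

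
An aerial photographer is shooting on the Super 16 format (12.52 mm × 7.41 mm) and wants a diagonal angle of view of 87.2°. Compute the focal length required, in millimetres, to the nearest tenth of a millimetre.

7.6 mm

Sensor diagonal = √(12.52² + 7.41²) = √211.6585 ≈ 14.5485 mm.
From α = 2·arctan(d/2f) we get f = d / (2·tan(α/2)).
With d = 14.5485 mm and α/2 = 43.6°, tan(α/2) ≈ 0.95229, so f ≈ 14.5485 / 1.90457 ≈ 7.6387 mm.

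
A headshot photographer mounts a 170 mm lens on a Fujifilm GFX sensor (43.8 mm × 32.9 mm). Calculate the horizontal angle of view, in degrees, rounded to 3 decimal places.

Angle of view α = 2·arctan(w/2f) with w = 43.8 mm and f = 170 mm.
w/2f = 0.12882; arctan(0.12882) ≈ 7.3406°, so α ≈ 14.6812°.

14.681°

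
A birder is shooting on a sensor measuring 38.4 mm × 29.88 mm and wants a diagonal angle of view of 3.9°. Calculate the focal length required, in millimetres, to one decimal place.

Sensor diagonal = √(38.4² + 29.88²) = √2367.3744 ≈ 48.6557 mm.
From α = 2·arctan(d/2f) we get f = d / (2·tan(α/2)).
With d = 48.6557 mm and α/2 = 1.95°, tan(α/2) ≈ 0.03405, so f ≈ 48.6557 / 0.06809 ≈ 714.5354 mm.

714.5 mm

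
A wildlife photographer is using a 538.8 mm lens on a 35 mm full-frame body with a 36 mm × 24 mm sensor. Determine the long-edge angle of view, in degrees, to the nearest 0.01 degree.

3.83°

Angle of view α = 2·arctan(w/2f) with w = 36 mm and f = 538.8 mm.
w/2f = 0.03341; arctan(0.03341) ≈ 1.9134°, so α ≈ 3.8268°.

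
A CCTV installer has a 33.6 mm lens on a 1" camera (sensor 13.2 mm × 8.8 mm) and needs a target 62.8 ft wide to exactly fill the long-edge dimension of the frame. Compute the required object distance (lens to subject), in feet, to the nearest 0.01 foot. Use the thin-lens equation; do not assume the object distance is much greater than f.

W: 62.8 ft × 304.8 mm/ft = 19141.44 mm.
Magnification m = w/W = dᵢ/dₒ; combined with 1/f = 1/dₒ + 1/dᵢ this gives dₒ = f·(1 + W/w).
dₒ = 33.6 mm × (1 + 19141.4/13.2) = 33.6 × 1451.1090 ≈ 48757.264 mm = 48757.264/304.8 ft = 159.965 ft.

159.96 ft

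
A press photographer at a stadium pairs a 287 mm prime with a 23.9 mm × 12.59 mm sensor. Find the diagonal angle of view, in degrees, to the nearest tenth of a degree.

5.4°

Sensor diagonal = √(23.9² + 12.59²) = √729.7181 ≈ 27.0133 mm.
Angle of view α = 2·arctan(d/2f) with d = 27.0133 mm and f = 287 mm.
d/2f = 0.04706; arctan(0.04706) ≈ 2.6944°, so α ≈ 5.3889°.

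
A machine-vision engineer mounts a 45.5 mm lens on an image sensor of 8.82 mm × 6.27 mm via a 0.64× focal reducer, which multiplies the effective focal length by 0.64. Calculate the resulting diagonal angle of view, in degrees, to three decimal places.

21.052°

Effective focal length f = 45.5 × 0.64 = 29.12 mm.
Sensor diagonal = √(8.82² + 6.27²) = √117.1053 ≈ 10.8215 mm.
α = 2·arctan(10.822 / (2 × 29.12)) = 2·arctan(0.18581) ≈ 21.0521°.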